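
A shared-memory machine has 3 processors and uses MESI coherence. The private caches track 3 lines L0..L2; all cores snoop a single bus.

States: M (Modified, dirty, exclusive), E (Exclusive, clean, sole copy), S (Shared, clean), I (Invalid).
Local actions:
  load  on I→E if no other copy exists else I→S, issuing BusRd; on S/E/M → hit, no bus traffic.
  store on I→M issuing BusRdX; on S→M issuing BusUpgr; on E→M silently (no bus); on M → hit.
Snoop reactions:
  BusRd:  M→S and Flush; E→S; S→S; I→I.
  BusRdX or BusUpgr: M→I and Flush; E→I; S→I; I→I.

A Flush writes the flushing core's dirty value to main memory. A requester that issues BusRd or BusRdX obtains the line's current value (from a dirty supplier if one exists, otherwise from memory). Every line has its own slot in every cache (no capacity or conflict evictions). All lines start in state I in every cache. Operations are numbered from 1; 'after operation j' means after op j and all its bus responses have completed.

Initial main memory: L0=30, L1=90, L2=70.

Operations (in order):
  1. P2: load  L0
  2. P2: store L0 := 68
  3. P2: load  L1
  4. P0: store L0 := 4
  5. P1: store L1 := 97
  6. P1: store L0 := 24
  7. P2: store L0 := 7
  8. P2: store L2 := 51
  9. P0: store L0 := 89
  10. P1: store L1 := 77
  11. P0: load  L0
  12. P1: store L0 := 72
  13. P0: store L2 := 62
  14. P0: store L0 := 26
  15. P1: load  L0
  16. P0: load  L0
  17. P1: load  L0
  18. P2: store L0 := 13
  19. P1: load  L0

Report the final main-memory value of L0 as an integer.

  op1 P2: load  L0 → I/I/E on L0; bus BusRd; mem=30
  op2 P2: store L0 := 68 → I/I/M on L0; bus (none); mem=30
  op3 P2: load  L1 → I/I/E on L1; bus BusRd; mem=90
  op4 P0: store L0 := 4 → M/I/I on L0; bus BusRdX Flush; mem=68
  op5 P1: store L1 := 97 → I/M/I on L1; bus BusRdX; mem=90
  op6 P1: store L0 := 24 → I/M/I on L0; bus BusRdX Flush; mem=4
  op7 P2: store L0 := 7 → I/I/M on L0; bus BusRdX Flush; mem=24
  op8 P2: store L2 := 51 → I/I/M on L2; bus BusRdX; mem=70
  op9 P0: store L0 := 89 → M/I/I on L0; bus BusRdX Flush; mem=7
  op10 P1: store L1 := 77 → I/M/I on L1; bus (none); mem=90
  op11 P0: load  L0 → M/I/I on L0; bus (none); mem=7
  op12 P1: store L0 := 72 → I/M/I on L0; bus BusRdX Flush; mem=89
  op13 P0: store L2 := 62 → M/I/I on L2; bus BusRdX Flush; mem=51
  op14 P0: store L0 := 26 → M/I/I on L0; bus BusRdX Flush; mem=72
  op15 P1: load  L0 → S/S/I on L0; bus BusRd Flush; mem=26
  op16 P0: load  L0 → S/S/I on L0; bus (none); mem=26
  op17 P1: load  L0 → S/S/I on L0; bus (none); mem=26
  op18 P2: store L0 := 13 → I/I/M on L0; bus BusRdX; mem=26
  op19 P1: load  L0 → I/S/S on L0; bus BusRd Flush; mem=13

memory[L0] = 13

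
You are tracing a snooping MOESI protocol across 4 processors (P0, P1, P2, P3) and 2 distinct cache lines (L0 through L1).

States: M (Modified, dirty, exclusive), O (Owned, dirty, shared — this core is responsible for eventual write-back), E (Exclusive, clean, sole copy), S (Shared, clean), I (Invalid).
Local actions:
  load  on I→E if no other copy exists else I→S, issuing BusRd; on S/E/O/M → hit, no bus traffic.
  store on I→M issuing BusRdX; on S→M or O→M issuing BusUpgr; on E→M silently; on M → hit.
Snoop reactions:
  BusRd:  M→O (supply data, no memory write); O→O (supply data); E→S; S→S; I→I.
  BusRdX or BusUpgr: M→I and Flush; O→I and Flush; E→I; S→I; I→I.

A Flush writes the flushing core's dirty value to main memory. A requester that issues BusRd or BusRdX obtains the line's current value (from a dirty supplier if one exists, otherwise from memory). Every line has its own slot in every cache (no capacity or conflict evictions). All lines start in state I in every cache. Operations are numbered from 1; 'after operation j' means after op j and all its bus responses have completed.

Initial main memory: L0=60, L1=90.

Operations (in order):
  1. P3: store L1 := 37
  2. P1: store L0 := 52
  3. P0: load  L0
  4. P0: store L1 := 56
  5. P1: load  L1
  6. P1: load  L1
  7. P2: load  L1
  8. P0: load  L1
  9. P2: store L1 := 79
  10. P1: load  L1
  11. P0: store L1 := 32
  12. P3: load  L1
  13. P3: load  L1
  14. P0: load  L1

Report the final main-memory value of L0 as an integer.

memory[L0] = 60

step 1: P3: store L1 := 37  ⟶  IIIM  (L1)  txn=BusRdX  M[L1]=90
step 2: P1: store L0 := 52  ⟶  IMII  (L0)  txn=BusRdX  M[L0]=60
step 3: P0: load  L0  ⟶  SOII  (L0)  txn=BusRd  M[L0]=60
step 4: P0: store L1 := 56  ⟶  MIII  (L1)  txn=BusRdX+Flush  M[L1]=37
step 5: P1: load  L1  ⟶  OSII  (L1)  txn=BusRd  M[L1]=37
step 6: P1: load  L1  ⟶  OSII  (L1)  txn=∅  M[L1]=37
step 7: P2: load  L1  ⟶  OSSI  (L1)  txn=BusRd  M[L1]=37
step 8: P0: load  L1  ⟶  OSSI  (L1)  txn=∅  M[L1]=37
step 9: P2: store L1 := 79  ⟶  IIMI  (L1)  txn=BusUpgr+Flush  M[L1]=56
step 10: P1: load  L1  ⟶  ISOI  (L1)  txn=BusRd  M[L1]=56
step 11: P0: store L1 := 32  ⟶  MIII  (L1)  txn=BusRdX+Flush  M[L1]=79
step 12: P3: load  L1  ⟶  OIIS  (L1)  txn=BusRd  M[L1]=79
step 13: P3: load  L1  ⟶  OIIS  (L1)  txn=∅  M[L1]=79
step 14: P0: load  L1  ⟶  OIIS  (L1)  txn=∅  M[L1]=79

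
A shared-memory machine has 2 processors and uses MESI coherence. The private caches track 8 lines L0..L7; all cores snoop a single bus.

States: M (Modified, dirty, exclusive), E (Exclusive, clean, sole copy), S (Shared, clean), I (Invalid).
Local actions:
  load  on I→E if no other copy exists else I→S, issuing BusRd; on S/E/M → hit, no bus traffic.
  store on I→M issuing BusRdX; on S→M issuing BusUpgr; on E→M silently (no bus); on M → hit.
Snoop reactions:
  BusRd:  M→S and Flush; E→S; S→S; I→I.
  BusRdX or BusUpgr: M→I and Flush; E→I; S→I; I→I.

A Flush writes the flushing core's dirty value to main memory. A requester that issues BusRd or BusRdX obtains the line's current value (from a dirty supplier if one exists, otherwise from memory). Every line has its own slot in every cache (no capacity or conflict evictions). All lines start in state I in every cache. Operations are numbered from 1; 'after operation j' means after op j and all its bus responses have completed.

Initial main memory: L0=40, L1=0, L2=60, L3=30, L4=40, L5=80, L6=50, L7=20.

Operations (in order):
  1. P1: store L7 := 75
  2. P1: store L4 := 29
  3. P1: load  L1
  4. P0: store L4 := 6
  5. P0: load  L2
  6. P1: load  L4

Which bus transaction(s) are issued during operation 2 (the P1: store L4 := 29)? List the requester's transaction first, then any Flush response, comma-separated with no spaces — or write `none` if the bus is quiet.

bus = BusRdX

1. P1: store L7 := 75  bus=[BusRdX]  L7: P0=I P1=M  mem[L7]=20
2. P1: store L4 := 29  bus=[BusRdX]  L4: P0=I P1=M  mem[L4]=40
3. P1: load  L1  bus=[BusRd]  L1: P0=I P1=E  mem[L1]=0
4. P0: store L4 := 6  bus=[BusRdX,Flush]  L4: P0=M P1=I  mem[L4]=29
5. P0: load  L2  bus=[BusRd]  L2: P0=E P1=I  mem[L2]=60
6. P1: load  L4  bus=[BusRd,Flush]  L4: P0=S P1=S  mem[L4]=6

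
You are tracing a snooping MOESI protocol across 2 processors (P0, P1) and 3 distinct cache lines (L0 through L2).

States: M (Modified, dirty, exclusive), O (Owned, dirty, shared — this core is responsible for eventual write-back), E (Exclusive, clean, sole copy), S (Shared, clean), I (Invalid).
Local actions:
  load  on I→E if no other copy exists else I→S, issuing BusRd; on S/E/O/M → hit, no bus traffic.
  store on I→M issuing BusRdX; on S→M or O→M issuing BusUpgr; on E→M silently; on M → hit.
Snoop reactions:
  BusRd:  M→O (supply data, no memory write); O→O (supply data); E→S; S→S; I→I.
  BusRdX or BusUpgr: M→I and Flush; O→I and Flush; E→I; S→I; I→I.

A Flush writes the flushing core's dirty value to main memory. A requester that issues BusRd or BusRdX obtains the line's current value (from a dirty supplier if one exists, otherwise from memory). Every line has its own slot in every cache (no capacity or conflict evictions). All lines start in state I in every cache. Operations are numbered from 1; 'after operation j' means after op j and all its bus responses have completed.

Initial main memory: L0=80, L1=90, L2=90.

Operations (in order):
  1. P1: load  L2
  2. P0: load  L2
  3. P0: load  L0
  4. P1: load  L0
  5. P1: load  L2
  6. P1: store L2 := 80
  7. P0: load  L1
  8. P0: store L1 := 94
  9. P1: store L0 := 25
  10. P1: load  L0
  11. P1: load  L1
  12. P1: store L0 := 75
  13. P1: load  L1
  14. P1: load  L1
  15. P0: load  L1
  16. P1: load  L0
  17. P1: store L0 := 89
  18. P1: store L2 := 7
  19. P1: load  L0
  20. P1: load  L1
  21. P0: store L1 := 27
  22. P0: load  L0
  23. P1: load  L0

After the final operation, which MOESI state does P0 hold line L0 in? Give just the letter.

[1] P1: load  L2 | P0:I, P1:E(90) | bus: BusRd
[2] P0: load  L2 | P0:S(90), P1:S(90) | bus: BusRd
[3] P0: load  L0 | P0:E(80), P1:I | bus: BusRd
[4] P1: load  L0 | P0:S(80), P1:S(80) | bus: BusRd
[5] P1: load  L2 | P0:S(90), P1:S(90) | bus: none
[6] P1: store L2 := 80 | P0:I, P1:M(80) | bus: BusUpgr
[7] P0: load  L1 | P0:E(90), P1:I | bus: BusRd
[8] P0: store L1 := 94 | P0:M(94), P1:I | bus: none
[9] P1: store L0 := 25 | P0:I, P1:M(25) | bus: BusUpgr
[10] P1: load  L0 | P0:I, P1:M(25) | bus: none
[11] P1: load  L1 | P0:O(94), P1:S(94) | bus: BusRd
[12] P1: store L0 := 75 | P0:I, P1:M(75) | bus: none
[13] P1: load  L1 | P0:O(94), P1:S(94) | bus: none
[14] P1: load  L1 | P0:O(94), P1:S(94) | bus: none
[15] P0: load  L1 | P0:O(94), P1:S(94) | bus: none
[16] P1: load  L0 | P0:I, P1:M(75) | bus: none
[17] P1: store L0 := 89 | P0:I, P1:M(89) | bus: none
[18] P1: store L2 := 7 | P0:I, P1:M(7) | bus: none
[19] P1: load  L0 | P0:I, P1:M(89) | bus: none
[20] P1: load  L1 | P0:O(94), P1:S(94) | bus: none
[21] P0: store L1 := 27 | P0:M(27), P1:I | bus: BusUpgr
[22] P0: load  L0 | P0:S(89), P1:O(89) | bus: BusRd
[23] P1: load  L0 | P0:S(89), P1:O(89) | bus: none

state = S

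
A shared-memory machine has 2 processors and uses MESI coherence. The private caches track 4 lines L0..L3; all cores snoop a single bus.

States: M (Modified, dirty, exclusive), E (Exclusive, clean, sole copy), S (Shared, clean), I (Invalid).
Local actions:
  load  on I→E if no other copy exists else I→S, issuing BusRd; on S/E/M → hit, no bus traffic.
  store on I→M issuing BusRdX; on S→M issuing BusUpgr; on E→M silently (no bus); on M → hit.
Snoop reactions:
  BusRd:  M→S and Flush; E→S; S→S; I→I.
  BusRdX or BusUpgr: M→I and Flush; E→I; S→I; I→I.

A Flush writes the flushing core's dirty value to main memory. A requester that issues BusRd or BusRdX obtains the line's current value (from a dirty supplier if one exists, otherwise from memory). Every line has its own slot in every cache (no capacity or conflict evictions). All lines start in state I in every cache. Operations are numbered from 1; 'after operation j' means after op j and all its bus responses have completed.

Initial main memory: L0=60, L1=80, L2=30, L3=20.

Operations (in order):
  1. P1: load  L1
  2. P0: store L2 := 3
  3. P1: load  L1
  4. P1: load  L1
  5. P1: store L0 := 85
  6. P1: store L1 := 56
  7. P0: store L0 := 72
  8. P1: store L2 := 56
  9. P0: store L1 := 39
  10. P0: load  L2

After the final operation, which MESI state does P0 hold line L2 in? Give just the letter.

state = S

  op1 P1: load  L1 → I/E on L1; bus BusRd; mem=80
  op2 P0: store L2 := 3 → M/I on L2; bus BusRdX; mem=30
  op3 P1: load  L1 → I/E on L1; bus (none); mem=80
  op4 P1: load  L1 → I/E on L1; bus (none); mem=80
  op5 P1: store L0 := 85 → I/M on L0; bus BusRdX; mem=60
  op6 P1: store L1 := 56 → I/M on L1; bus (none); mem=80
  op7 P0: store L0 := 72 → M/I on L0; bus BusRdX Flush; mem=85
  op8 P1: store L2 := 56 → I/M on L2; bus BusRdX Flush; mem=3
  op9 P0: store L1 := 39 → M/I on L1; bus BusRdX Flush; mem=56
  op10 P0: load  L2 → S/S on L2; bus BusRd Flush; mem=56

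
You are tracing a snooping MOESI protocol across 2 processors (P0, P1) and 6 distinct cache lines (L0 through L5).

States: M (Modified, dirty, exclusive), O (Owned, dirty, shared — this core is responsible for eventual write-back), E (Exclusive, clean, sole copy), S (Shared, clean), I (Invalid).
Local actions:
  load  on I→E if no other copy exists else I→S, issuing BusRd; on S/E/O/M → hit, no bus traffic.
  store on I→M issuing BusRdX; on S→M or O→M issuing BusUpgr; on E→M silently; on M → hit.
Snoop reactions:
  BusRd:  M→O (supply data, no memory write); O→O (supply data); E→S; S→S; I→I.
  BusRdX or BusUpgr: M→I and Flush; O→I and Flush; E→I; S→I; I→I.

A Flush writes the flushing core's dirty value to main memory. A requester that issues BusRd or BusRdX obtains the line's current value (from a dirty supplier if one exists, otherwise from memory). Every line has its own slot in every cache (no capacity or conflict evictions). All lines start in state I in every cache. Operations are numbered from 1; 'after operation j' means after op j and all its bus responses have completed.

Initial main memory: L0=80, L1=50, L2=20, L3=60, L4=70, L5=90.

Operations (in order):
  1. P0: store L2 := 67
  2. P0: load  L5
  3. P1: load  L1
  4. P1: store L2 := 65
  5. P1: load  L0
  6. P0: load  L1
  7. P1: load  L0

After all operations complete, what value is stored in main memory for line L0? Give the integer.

step 1: P0: store L2 := 67  ⟶  MI  (L2)  txn=BusRdX  M[L2]=20
step 2: P0: load  L5  ⟶  EI  (L5)  txn=BusRd  M[L5]=90
step 3: P1: load  L1  ⟶  IE  (L1)  txn=BusRd  M[L1]=50
step 4: P1: store L2 := 65  ⟶  IM  (L2)  txn=BusRdX+Flush  M[L2]=67
step 5: P1: load  L0  ⟶  IE  (L0)  txn=BusRd  M[L0]=80
step 6: P0: load  L1  ⟶  SS  (L1)  txn=BusRd  M[L1]=50
step 7: P1: load  L0  ⟶  IE  (L0)  txn=∅  M[L0]=80

memory[L0] = 80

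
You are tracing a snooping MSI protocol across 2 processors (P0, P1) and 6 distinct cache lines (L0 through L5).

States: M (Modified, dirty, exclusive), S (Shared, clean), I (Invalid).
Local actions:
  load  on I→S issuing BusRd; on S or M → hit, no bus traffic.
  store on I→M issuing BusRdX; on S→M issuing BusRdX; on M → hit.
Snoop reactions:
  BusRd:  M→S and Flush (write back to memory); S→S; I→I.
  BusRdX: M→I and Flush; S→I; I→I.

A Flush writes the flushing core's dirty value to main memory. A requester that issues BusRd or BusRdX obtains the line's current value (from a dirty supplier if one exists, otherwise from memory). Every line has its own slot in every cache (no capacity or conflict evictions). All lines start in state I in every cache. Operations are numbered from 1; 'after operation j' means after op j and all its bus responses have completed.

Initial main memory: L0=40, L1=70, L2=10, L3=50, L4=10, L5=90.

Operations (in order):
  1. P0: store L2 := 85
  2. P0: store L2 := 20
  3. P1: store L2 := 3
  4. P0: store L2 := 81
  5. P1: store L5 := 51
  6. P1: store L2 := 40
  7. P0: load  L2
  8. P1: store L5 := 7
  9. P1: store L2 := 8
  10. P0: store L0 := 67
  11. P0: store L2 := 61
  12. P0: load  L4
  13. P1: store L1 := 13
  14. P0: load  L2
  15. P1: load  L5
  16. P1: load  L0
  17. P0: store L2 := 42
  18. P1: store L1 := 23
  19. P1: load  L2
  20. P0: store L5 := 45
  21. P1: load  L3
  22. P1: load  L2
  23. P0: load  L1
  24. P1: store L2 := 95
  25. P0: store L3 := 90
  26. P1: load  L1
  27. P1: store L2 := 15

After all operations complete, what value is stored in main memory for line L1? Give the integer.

memory[L1] = 23

  op1 P0: store L2 := 85 → M/I on L2; bus BusRdX; mem=10
  op2 P0: store L2 := 20 → M/I on L2; bus (none); mem=10
  op3 P1: store L2 := 3 → I/M on L2; bus BusRdX Flush; mem=20
  op4 P0: store L2 := 81 → M/I on L2; bus BusRdX Flush; mem=3
  op5 P1: store L5 := 51 → I/M on L5; bus BusRdX; mem=90
  op6 P1: store L2 := 40 → I/M on L2; bus BusRdX Flush; mem=81
  op7 P0: load  L2 → S/S on L2; bus BusRd Flush; mem=40
  op8 P1: store L5 := 7 → I/M on L5; bus (none); mem=90
  op9 P1: store L2 := 8 → I/M on L2; bus BusRdX; mem=40
  op10 P0: store L0 := 67 → M/I on L0; bus BusRdX; mem=40
  op11 P0: store L2 := 61 → M/I on L2; bus BusRdX Flush; mem=8
  op12 P0: load  L4 → S/I on L4; bus BusRd; mem=10
  op13 P1: store L1 := 13 → I/M on L1; bus BusRdX; mem=70
  op14 P0: load  L2 → M/I on L2; bus (none); mem=8
  op15 P1: load  L5 → I/M on L5; bus (none); mem=90
  op16 P1: load  L0 → S/S on L0; bus BusRd Flush; mem=67
  op17 P0: store L2 := 42 → M/I on L2; bus (none); mem=8
  op18 P1: store L1 := 23 → I/M on L1; bus (none); mem=70
  op19 P1: load  L2 → S/S on L2; bus BusRd Flush; mem=42
  op20 P0: store L5 := 45 → M/I on L5; bus BusRdX Flush; mem=7
  op21 P1: load  L3 → I/S on L3; bus BusRd; mem=50
  op22 P1: load  L2 → S/S on L2; bus (none); mem=42
  op23 P0: load  L1 → S/S on L1; bus BusRd Flush; mem=23
  op24 P1: store L2 := 95 → I/M on L2; bus BusRdX; mem=42
  op25 P0: store L3 := 90 → M/I on L3; bus BusRdX; mem=50
  op26 P1: load  L1 → S/S on L1; bus (none); mem=23
  op27 P1: store L2 := 15 → I/M on L2; bus (none); mem=42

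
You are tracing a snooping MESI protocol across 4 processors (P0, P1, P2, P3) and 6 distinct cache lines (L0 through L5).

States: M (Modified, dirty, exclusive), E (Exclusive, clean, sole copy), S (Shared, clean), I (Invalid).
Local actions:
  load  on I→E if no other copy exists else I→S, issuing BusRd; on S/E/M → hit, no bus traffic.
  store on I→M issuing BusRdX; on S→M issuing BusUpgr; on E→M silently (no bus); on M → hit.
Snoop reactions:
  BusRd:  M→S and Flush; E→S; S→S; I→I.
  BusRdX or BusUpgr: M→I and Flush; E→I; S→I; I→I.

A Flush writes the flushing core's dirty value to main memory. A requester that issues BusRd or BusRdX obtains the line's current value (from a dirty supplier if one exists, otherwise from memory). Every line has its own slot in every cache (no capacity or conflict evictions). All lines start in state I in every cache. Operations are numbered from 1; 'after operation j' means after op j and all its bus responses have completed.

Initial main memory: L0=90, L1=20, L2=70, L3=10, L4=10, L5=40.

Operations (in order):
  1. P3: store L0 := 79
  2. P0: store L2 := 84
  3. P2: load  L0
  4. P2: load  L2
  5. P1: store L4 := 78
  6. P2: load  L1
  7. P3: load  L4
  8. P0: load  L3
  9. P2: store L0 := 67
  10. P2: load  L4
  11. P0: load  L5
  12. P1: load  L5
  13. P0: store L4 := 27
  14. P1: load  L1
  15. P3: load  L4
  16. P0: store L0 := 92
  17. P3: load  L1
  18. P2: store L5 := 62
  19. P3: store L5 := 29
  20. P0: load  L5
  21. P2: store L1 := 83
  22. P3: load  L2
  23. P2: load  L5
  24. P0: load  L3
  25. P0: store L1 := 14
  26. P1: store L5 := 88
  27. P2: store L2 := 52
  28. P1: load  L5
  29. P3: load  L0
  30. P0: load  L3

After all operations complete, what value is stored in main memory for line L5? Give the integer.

  op1 P3: store L0 := 79 → I/I/I/M on L0; bus BusRdX; mem=90
  op2 P0: store L2 := 84 → M/I/I/I on L2; bus BusRdX; mem=70
  op3 P2: load  L0 → I/I/S/S on L0; bus BusRd Flush; mem=79
  op4 P2: load  L2 → S/I/S/I on L2; bus BusRd Flush; mem=84
  op5 P1: store L4 := 78 → I/M/I/I on L4; bus BusRdX; mem=10
  op6 P2: load  L1 → I/I/E/I on L1; bus BusRd; mem=20
  op7 P3: load  L4 → I/S/I/S on L4; bus BusRd Flush; mem=78
  op8 P0: load  L3 → E/I/I/I on L3; bus BusRd; mem=10
  op9 P2: store L0 := 67 → I/I/M/I on L0; bus BusUpgr; mem=79
  op10 P2: load  L4 → I/S/S/S on L4; bus BusRd; mem=78
  op11 P0: load  L5 → E/I/I/I on L5; bus BusRd; mem=40
  op12 P1: load  L5 → S/S/I/I on L5; bus BusRd; mem=40
  op13 P0: store L4 := 27 → M/I/I/I on L4; bus BusRdX; mem=78
  op14 P1: load  L1 → I/S/S/I on L1; bus BusRd; mem=20
  op15 P3: load  L4 → S/I/I/S on L4; bus BusRd Flush; mem=27
  op16 P0: store L0 := 92 → M/I/I/I on L0; bus BusRdX Flush; mem=67
  op17 P3: load  L1 → I/S/S/S on L1; bus BusRd; mem=20
  op18 P2: store L5 := 62 → I/I/M/I on L5; bus BusRdX; mem=40
  op19 P3: store L5 := 29 → I/I/I/M on L5; bus BusRdX Flush; mem=62
  op20 P0: load  L5 → S/I/I/S on L5; bus BusRd Flush; mem=29
  op21 P2: store L1 := 83 → I/I/M/I on L1; bus BusUpgr; mem=20
  op22 P3: load  L2 → S/I/S/S on L2; bus BusRd; mem=84
  op23 P2: load  L5 → S/I/S/S on L5; bus BusRd; mem=29
  op24 P0: load  L3 → E/I/I/I on L3; bus (none); mem=10
  op25 P0: store L1 := 14 → M/I/I/I on L1; bus BusRdX Flush; mem=83
  op26 P1: store L5 := 88 → I/M/I/I on L5; bus BusRdX; mem=29
  op27 P2: store L2 := 52 → I/I/M/I on L2; bus BusUpgr; mem=84
  op28 P1: load  L5 → I/M/I/I on L5; bus (none); mem=29
  op29 P3: load  L0 → S/I/I/S on L0; bus BusRd Flush; mem=92
  op30 P0: load  L3 → E/I/I/I on L3; bus (none); mem=10

memory[L5] = 29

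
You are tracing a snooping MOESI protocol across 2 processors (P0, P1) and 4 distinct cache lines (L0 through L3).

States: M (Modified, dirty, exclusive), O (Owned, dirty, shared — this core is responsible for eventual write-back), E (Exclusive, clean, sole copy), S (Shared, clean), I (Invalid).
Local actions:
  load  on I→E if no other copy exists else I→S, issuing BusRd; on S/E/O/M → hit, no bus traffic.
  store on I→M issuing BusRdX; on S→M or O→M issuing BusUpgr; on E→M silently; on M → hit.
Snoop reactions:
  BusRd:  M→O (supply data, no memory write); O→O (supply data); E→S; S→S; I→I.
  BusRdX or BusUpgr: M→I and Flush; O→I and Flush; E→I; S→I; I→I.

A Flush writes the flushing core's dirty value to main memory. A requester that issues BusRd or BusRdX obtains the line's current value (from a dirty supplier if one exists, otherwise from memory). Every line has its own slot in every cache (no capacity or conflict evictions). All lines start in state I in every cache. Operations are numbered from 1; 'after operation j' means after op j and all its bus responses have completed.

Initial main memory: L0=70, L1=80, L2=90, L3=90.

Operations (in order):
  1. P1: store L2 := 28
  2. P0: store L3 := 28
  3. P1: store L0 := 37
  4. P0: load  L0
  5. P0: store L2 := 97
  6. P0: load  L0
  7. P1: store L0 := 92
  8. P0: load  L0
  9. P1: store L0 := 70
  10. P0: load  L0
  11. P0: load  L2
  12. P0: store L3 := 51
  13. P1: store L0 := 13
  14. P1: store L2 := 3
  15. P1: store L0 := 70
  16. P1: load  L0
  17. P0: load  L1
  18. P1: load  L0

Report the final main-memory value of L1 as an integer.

memory[L1] = 80

[1] P1: store L2 := 28 | P0:I, P1:M(28) | bus: BusRdX
[2] P0: store L3 := 28 | P0:M(28), P1:I | bus: BusRdX
[3] P1: store L0 := 37 | P0:I, P1:M(37) | bus: BusRdX
[4] P0: load  L0 | P0:S(37), P1:O(37) | bus: BusRd
[5] P0: store L2 := 97 | P0:M(97), P1:I | bus: BusRdX,Flush
[6] P0: load  L0 | P0:S(37), P1:O(37) | bus: none
[7] P1: store L0 := 92 | P0:I, P1:M(92) | bus: BusUpgr
[8] P0: load  L0 | P0:S(92), P1:O(92) | bus: BusRd
[9] P1: store L0 := 70 | P0:I, P1:M(70) | bus: BusUpgr
[10] P0: load  L0 | P0:S(70), P1:O(70) | bus: BusRd
[11] P0: load  L2 | P0:M(97), P1:I | bus: none
[12] P0: store L3 := 51 | P0:M(51), P1:I | bus: none
[13] P1: store L0 := 13 | P0:I, P1:M(13) | bus: BusUpgr
[14] P1: store L2 := 3 | P0:I, P1:M(3) | bus: BusRdX,Flush
[15] P1: store L0 := 70 | P0:I, P1:M(70) | bus: none
[16] P1: load  L0 | P0:I, P1:M(70) | bus: none
[17] P0: load  L1 | P0:E(80), P1:I | bus: BusRd
[18] P1: load  L0 | P0:I, P1:M(70) | bus: none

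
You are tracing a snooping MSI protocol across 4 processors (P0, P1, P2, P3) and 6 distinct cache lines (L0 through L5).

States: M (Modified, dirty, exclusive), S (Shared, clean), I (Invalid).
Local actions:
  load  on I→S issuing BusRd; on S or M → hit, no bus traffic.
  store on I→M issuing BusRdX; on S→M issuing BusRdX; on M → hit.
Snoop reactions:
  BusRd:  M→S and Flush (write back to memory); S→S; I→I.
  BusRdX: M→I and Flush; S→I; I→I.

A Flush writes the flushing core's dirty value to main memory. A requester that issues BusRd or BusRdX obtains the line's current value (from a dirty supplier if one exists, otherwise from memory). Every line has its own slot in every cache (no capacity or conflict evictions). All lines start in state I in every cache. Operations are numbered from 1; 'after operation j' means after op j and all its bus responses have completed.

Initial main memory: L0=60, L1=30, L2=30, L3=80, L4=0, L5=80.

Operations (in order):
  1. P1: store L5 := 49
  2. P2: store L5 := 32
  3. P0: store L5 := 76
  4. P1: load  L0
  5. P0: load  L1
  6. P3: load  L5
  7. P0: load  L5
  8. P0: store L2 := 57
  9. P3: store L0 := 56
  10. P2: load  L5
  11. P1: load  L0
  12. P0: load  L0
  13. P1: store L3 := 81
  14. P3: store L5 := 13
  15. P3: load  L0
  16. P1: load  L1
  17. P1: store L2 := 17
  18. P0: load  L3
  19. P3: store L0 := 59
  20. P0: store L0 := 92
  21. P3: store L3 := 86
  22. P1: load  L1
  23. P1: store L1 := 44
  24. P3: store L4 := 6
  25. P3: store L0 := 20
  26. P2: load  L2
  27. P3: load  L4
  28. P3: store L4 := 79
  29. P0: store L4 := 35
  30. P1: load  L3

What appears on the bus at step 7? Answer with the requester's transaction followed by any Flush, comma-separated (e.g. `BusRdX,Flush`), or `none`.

bus = none

[1] P1: store L5 := 49 | P0:I, P1:M(49), P2:I, P3:I | bus: BusRdX
[2] P2: store L5 := 32 | P0:I, P1:I, P2:M(32), P3:I | bus: BusRdX,Flush
[3] P0: store L5 := 76 | P0:M(76), P1:I, P2:I, P3:I | bus: BusRdX,Flush
[4] P1: load  L0 | P0:I, P1:S(60), P2:I, P3:I | bus: BusRd
[5] P0: load  L1 | P0:S(30), P1:I, P2:I, P3:I | bus: BusRd
[6] P3: load  L5 | P0:S(76), P1:I, P2:I, P3:S(76) | bus: BusRd,Flush
[7] P0: load  L5 | P0:S(76), P1:I, P2:I, P3:S(76) | bus: none
[8] P0: store L2 := 57 | P0:M(57), P1:I, P2:I, P3:I | bus: BusRdX
[9] P3: store L0 := 56 | P0:I, P1:I, P2:I, P3:M(56) | bus: BusRdX
[10] P2: load  L5 | P0:S(76), P1:I, P2:S(76), P3:S(76) | bus: BusRd
[11] P1: load  L0 | P0:I, P1:S(56), P2:I, P3:S(56) | bus: BusRd,Flush
[12] P0: load  L0 | P0:S(56), P1:S(56), P2:I, P3:S(56) | bus: BusRd
[13] P1: store L3 := 81 | P0:I, P1:M(81), P2:I, P3:I | bus: BusRdX
[14] P3: store L5 := 13 | P0:I, P1:I, P2:I, P3:M(13) | bus: BusRdX
[15] P3: load  L0 | P0:S(56), P1:S(56), P2:I, P3:S(56) | bus: none
[16] P1: load  L1 | P0:S(30), P1:S(30), P2:I, P3:I | bus: BusRd
[17] P1: store L2 := 17 | P0:I, P1:M(17), P2:I, P3:I | bus: BusRdX,Flush
[18] P0: load  L3 | P0:S(81), P1:S(81), P2:I, P3:I | bus: BusRd,Flush
[19] P3: store L0 := 59 | P0:I, P1:I, P2:I, P3:M(59) | bus: BusRdX
[20] P0: store L0 := 92 | P0:M(92), P1:I, P2:I, P3:I | bus: BusRdX,Flush
[21] P3: store L3 := 86 | P0:I, P1:I, P2:I, P3:M(86) | bus: BusRdX
[22] P1: load  L1 | P0:S(30), P1:S(30), P2:I, P3:I | bus: none
[23] P1: store L1 := 44 | P0:I, P1:M(44), P2:I, P3:I | bus: BusRdX
[24] P3: store L4 := 6 | P0:I, P1:I, P2:I, P3:M(6) | bus: BusRdX
[25] P3: store L0 := 20 | P0:I, P1:I, P2:I, P3:M(20) | bus: BusRdX,Flush
[26] P2: load  L2 | P0:I, P1:S(17), P2:S(17), P3:I | bus: BusRd,Flush
[27] P3: load  L4 | P0:I, P1:I, P2:I, P3:M(6) | bus: none
[28] P3: store L4 := 79 | P0:I, P1:I, P2:I, P3:M(79) | bus: none
[29] P0: store L4 := 35 | P0:M(35), P1:I, P2:I, P3:I | bus: BusRdX,Flush
[30] P1: load  L3 | P0:I, P1:S(86), P2:I, P3:S(86) | bus: BusRd,Flush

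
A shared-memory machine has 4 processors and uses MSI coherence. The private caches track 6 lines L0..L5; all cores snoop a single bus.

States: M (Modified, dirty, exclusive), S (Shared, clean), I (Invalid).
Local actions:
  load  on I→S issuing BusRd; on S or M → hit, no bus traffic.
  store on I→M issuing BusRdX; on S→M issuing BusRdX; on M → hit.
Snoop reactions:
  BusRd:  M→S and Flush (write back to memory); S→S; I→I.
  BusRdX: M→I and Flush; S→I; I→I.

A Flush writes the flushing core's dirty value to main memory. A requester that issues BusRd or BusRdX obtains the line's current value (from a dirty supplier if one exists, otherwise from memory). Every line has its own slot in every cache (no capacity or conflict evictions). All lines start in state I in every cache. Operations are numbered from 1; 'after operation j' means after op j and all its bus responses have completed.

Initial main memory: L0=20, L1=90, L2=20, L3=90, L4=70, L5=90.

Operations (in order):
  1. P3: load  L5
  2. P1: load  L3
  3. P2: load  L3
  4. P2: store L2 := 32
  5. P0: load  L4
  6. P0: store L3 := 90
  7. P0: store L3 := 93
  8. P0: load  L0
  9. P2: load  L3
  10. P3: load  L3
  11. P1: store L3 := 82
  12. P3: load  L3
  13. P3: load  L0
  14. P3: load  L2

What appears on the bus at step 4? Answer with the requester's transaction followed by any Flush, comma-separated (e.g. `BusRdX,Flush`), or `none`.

bus = BusRdX

1. P3: load  L5  bus=[BusRd]  L5: P0=I P1=I P2=I P3=S  mem[L5]=90
2. P1: load  L3  bus=[BusRd]  L3: P0=I P1=S P2=I P3=I  mem[L3]=90
3. P2: load  L3  bus=[BusRd]  L3: P0=I P1=S P2=S P3=I  mem[L3]=90
4. P2: store L2 := 32  bus=[BusRdX]  L2: P0=I P1=I P2=M P3=I  mem[L2]=20
5. P0: load  L4  bus=[BusRd]  L4: P0=S P1=I P2=I P3=I  mem[L4]=70
6. P0: store L3 := 90  bus=[BusRdX]  L3: P0=M P1=I P2=I P3=I  mem[L3]=90
7. P0: store L3 := 93  bus=[-]  L3: P0=M P1=I P2=I P3=I  mem[L3]=90
8. P0: load  L0  bus=[BusRd]  L0: P0=S P1=I P2=I P3=I  mem[L0]=20
9. P2: load  L3  bus=[BusRd,Flush]  L3: P0=S P1=I P2=S P3=I  mem[L3]=93
10. P3: load  L3  bus=[BusRd]  L3: P0=S P1=I P2=S P3=S  mem[L3]=93
11. P1: store L3 := 82  bus=[BusRdX]  L3: P0=I P1=M P2=I P3=I  mem[L3]=93
12. P3: load  L3  bus=[BusRd,Flush]  L3: P0=I P1=S P2=I P3=S  mem[L3]=82
13. P3: load  L0  bus=[BusRd]  L0: P0=S P1=I P2=I P3=S  mem[L0]=20
14. P3: load  L2  bus=[BusRd,Flush]  L2: P0=I P1=I P2=S P3=S  mem[L2]=32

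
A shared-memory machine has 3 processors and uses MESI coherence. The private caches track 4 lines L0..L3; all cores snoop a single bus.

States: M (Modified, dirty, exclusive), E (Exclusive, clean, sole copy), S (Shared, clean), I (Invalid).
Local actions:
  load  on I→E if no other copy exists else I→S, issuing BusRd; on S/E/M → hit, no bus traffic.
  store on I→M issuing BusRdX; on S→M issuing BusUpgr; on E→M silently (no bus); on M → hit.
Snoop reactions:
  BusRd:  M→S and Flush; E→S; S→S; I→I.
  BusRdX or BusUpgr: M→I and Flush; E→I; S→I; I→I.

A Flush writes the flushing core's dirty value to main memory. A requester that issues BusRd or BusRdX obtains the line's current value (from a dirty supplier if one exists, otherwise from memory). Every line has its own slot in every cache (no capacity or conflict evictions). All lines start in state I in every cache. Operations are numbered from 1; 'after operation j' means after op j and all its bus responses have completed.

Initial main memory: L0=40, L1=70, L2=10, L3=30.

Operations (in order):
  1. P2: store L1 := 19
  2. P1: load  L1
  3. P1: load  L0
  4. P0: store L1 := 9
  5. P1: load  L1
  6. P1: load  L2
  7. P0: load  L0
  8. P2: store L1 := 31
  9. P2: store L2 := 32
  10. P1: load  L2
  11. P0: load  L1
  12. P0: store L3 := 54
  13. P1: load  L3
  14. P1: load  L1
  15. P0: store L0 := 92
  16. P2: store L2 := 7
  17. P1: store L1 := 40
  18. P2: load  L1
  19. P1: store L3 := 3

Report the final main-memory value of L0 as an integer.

memory[L0] = 40

[1] P2: store L1 := 19 | P0:I, P1:I, P2:M(19) | bus: BusRdX
[2] P1: load  L1 | P0:I, P1:S(19), P2:S(19) | bus: BusRd,Flush
[3] P1: load  L0 | P0:I, P1:E(40), P2:I | bus: BusRd
[4] P0: store L1 := 9 | P0:M(9), P1:I, P2:I | bus: BusRdX
[5] P1: load  L1 | P0:S(9), P1:S(9), P2:I | bus: BusRd,Flush
[6] P1: load  L2 | P0:I, P1:E(10), P2:I | bus: BusRd
[7] P0: load  L0 | P0:S(40), P1:S(40), P2:I | bus: BusRd
[8] P2: store L1 := 31 | P0:I, P1:I, P2:M(31) | bus: BusRdX
[9] P2: store L2 := 32 | P0:I, P1:I, P2:M(32) | bus: BusRdX
[10] P1: load  L2 | P0:I, P1:S(32), P2:S(32) | bus: BusRd,Flush
[11] P0: load  L1 | P0:S(31), P1:I, P2:S(31) | bus: BusRd,Flush
[12] P0: store L3 := 54 | P0:M(54), P1:I, P2:I | bus: BusRdX
[13] P1: load  L3 | P0:S(54), P1:S(54), P2:I | bus: BusRd,Flush
[14] P1: load  L1 | P0:S(31), P1:S(31), P2:S(31) | bus: BusRd
[15] P0: store L0 := 92 | P0:M(92), P1:I, P2:I | bus: BusUpgr
[16] P2: store L2 := 7 | P0:I, P1:I, P2:M(7) | bus: BusUpgr
[17] P1: store L1 := 40 | P0:I, P1:M(40), P2:I | bus: BusUpgr
[18] P2: load  L1 | P0:I, P1:S(40), P2:S(40) | bus: BusRd,Flush
[19] P1: store L3 := 3 | P0:I, P1:M(3), P2:I | bus: BusUpgr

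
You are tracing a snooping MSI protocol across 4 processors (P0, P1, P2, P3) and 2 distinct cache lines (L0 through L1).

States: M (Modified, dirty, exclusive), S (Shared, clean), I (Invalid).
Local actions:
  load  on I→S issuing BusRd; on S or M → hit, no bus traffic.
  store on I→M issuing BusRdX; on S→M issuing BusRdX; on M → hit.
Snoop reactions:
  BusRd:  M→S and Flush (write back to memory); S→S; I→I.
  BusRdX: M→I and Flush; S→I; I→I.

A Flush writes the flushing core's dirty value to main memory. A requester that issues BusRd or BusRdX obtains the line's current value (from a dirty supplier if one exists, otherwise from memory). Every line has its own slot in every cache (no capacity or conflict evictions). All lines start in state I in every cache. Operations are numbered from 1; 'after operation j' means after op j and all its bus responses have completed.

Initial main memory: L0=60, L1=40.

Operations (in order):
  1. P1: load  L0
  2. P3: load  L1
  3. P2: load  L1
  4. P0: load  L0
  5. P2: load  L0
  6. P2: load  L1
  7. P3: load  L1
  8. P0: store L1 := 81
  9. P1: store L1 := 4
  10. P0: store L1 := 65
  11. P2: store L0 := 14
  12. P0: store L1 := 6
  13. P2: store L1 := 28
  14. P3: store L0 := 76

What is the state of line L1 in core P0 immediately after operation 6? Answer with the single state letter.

step 1: P1: load  L0  ⟶  ISII  (L0)  txn=BusRd  M[L0]=60
step 2: P3: load  L1  ⟶  IIIS  (L1)  txn=BusRd  M[L1]=40
step 3: P2: load  L1  ⟶  IISS  (L1)  txn=BusRd  M[L1]=40
step 4: P0: load  L0  ⟶  SSII  (L0)  txn=BusRd  M[L0]=60
step 5: P2: load  L0  ⟶  SSSI  (L0)  txn=BusRd  M[L0]=60
step 6: P2: load  L1  ⟶  IISS  (L1)  txn=∅  M[L1]=40
step 7: P3: load  L1  ⟶  IISS  (L1)  txn=∅  M[L1]=40
step 8: P0: store L1 := 81  ⟶  MIII  (L1)  txn=BusRdX  M[L1]=40
step 9: P1: store L1 := 4  ⟶  IMII  (L1)  txn=BusRdX+Flush  M[L1]=81
step 10: P0: store L1 := 65  ⟶  MIII  (L1)  txn=BusRdX+Flush  M[L1]=4
step 11: P2: store L0 := 14  ⟶  IIMI  (L0)  txn=BusRdX  M[L0]=60
step 12: P0: store L1 := 6  ⟶  MIII  (L1)  txn=∅  M[L1]=4
step 13: P2: store L1 := 28  ⟶  IIMI  (L1)  txn=BusRdX+Flush  M[L1]=6
step 14: P3: store L0 := 76  ⟶  IIIM  (L0)  txn=BusRdX+Flush  M[L0]=14

state = I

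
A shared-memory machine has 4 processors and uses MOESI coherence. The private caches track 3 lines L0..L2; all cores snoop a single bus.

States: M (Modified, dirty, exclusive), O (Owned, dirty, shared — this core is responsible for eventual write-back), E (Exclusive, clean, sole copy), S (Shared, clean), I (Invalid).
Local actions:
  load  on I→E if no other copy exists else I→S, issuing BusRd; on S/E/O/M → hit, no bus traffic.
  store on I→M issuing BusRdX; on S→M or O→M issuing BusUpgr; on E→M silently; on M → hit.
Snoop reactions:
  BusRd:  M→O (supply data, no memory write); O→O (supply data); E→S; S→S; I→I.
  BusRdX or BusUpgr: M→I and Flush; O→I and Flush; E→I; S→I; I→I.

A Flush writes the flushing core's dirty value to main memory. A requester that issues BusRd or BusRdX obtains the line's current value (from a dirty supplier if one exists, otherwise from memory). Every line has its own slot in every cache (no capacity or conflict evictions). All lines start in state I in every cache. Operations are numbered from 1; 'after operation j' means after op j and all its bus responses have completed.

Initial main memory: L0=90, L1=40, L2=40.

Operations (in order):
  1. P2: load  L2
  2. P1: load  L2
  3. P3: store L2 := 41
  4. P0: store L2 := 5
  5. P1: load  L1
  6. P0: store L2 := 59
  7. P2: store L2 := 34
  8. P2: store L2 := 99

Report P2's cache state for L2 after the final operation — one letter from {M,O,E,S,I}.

1. P2: load  L2  bus=[BusRd]  L2: P0=I P1=I P2=E P3=I  mem[L2]=40
2. P1: load  L2  bus=[BusRd]  L2: P0=I P1=S P2=S P3=I  mem[L2]=40
3. P3: store L2 := 41  bus=[BusRdX]  L2: P0=I P1=I P2=I P3=M  mem[L2]=40
4. P0: store L2 := 5  bus=[BusRdX,Flush]  L2: P0=M P1=I P2=I P3=I  mem[L2]=41
5. P1: load  L1  bus=[BusRd]  L1: P0=I P1=E P2=I P3=I  mem[L1]=40
6. P0: store L2 := 59  bus=[-]  L2: P0=M P1=I P2=I P3=I  mem[L2]=41
7. P2: store L2 := 34  bus=[BusRdX,Flush]  L2: P0=I P1=I P2=M P3=I  mem[L2]=59
8. P2: store L2 := 99  bus=[-]  L2: P0=I P1=I P2=M P3=I  mem[L2]=59

state = M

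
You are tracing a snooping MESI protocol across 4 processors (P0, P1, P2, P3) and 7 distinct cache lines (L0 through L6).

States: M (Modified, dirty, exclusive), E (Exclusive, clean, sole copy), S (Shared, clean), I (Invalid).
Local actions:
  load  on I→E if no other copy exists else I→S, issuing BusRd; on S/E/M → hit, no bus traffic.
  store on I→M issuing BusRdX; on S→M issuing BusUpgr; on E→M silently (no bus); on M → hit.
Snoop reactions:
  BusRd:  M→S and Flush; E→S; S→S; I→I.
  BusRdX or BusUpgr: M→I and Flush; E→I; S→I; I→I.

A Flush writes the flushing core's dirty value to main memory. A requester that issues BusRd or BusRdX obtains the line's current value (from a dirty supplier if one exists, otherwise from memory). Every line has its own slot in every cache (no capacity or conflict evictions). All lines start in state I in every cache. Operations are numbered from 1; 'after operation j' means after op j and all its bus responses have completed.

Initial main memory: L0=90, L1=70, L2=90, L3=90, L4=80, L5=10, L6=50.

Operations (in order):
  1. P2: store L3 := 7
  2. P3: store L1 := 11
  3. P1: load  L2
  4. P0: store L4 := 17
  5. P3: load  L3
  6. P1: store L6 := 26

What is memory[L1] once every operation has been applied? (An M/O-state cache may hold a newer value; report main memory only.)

memory[L1] = 70

[1] P2: store L3 := 7 | P0:I, P1:I, P2:M(7), P3:I | bus: BusRdX
[2] P3: store L1 := 11 | P0:I, P1:I, P2:I, P3:M(11) | bus: BusRdX
[3] P1: load  L2 | P0:I, P1:E(90), P2:I, P3:I | bus: BusRd
[4] P0: store L4 := 17 | P0:M(17), P1:I, P2:I, P3:I | bus: BusRdX
[5] P3: load  L3 | P0:I, P1:I, P2:S(7), P3:S(7) | bus: BusRd,Flush
[6] P1: store L6 := 26 | P0:I, P1:M(26), P2:I, P3:I | bus: BusRdX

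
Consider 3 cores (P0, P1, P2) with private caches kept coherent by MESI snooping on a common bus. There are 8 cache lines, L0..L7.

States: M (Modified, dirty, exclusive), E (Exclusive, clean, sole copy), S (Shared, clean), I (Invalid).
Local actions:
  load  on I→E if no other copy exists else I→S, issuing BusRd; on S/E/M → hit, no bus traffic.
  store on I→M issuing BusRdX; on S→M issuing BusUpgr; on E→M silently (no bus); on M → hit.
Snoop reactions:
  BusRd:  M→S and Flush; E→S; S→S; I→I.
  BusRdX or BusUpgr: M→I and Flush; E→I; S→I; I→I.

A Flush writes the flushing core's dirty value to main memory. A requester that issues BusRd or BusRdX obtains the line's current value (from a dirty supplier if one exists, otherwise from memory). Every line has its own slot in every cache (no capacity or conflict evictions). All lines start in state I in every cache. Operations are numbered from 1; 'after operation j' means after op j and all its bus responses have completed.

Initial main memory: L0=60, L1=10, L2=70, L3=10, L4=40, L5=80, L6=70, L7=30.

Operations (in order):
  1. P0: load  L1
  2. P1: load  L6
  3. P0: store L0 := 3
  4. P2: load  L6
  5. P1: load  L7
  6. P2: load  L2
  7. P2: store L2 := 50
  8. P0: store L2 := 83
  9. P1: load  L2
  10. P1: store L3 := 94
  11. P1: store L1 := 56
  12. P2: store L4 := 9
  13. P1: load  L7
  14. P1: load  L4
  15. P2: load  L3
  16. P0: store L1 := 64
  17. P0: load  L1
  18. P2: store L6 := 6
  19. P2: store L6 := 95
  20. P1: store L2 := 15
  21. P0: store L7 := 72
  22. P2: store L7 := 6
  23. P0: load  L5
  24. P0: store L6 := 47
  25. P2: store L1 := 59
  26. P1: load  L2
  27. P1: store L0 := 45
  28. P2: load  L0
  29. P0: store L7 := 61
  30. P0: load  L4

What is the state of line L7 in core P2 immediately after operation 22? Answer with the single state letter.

state = M

  op1 P0: load  L1 → E/I/I on L1; bus BusRd; mem=10
  op2 P1: load  L6 → I/E/I on L6; bus BusRd; mem=70
  op3 P0: store L0 := 3 → M/I/I on L0; bus BusRdX; mem=60
  op4 P2: load  L6 → I/S/S on L6; bus BusRd; mem=70
  op5 P1: load  L7 → I/E/I on L7; bus BusRd; mem=30
  op6 P2: load  L2 → I/I/E on L2; bus BusRd; mem=70
  op7 P2: store L2 := 50 → I/I/M on L2; bus (none); mem=70
  op8 P0: store L2 := 83 → M/I/I on L2; bus BusRdX Flush; mem=50
  op9 P1: load  L2 → S/S/I on L2; bus BusRd Flush; mem=83
  op10 P1: store L3 := 94 → I/M/I on L3; bus BusRdX; mem=10
  op11 P1: store L1 := 56 → I/M/I on L1; bus BusRdX; mem=10
  op12 P2: store L4 := 9 → I/I/M on L4; bus BusRdX; mem=40
  op13 P1: load  L7 → I/E/I on L7; bus (none); mem=30
  op14 P1: load  L4 → I/S/S on L4; bus BusRd Flush; mem=9
  op15 P2: load  L3 → I/S/S on L3; bus BusRd Flush; mem=94
  op16 P0: store L1 := 64 → M/I/I on L1; bus BusRdX Flush; mem=56
  op17 P0: load  L1 → M/I/I on L1; bus (none); mem=56
  op18 P2: store L6 := 6 → I/I/M on L6; bus BusUpgr; mem=70
  op19 P2: store L6 := 95 → I/I/M on L6; bus (none); mem=70
  op20 P1: store L2 := 15 → I/M/I on L2; bus BusUpgr; mem=83
  op21 P0: store L7 := 72 → M/I/I on L7; bus BusRdX; mem=30
  op22 P2: store L7 := 6 → I/I/M on L7; bus BusRdX Flush; mem=72
  op23 P0: load  L5 → E/I/I on L5; bus BusRd; mem=80
  op24 P0: store L6 := 47 → M/I/I on L6; bus BusRdX Flush; mem=95
  op25 P2: store L1 := 59 → I/I/M on L1; bus BusRdX Flush; mem=64
  op26 P1: load  L2 → I/M/I on L2; bus (none); mem=83
  op27 P1: store L0 := 45 → I/M/I on L0; bus BusRdX Flush; mem=3
  op28 P2: load  L0 → I/S/S on L0; bus BusRd Flush; mem=45
  op29 P0: store L7 := 61 → M/I/I on L7; bus BusRdX Flush; mem=6
  op30 P0: load  L4 → S/S/S on L4; bus BusRd; mem=9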